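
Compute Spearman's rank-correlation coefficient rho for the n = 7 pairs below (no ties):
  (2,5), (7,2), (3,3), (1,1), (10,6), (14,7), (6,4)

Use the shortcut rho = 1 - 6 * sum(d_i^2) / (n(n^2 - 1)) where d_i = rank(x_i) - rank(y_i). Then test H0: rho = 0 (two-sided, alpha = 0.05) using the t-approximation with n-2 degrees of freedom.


Step 1: Rank x and y separately (midranks; no ties here).
rank(x): 2->2, 7->5, 3->3, 1->1, 10->6, 14->7, 6->4
rank(y): 5->5, 2->2, 3->3, 1->1, 6->6, 7->7, 4->4
Step 2: d_i = R_x(i) - R_y(i); compute d_i^2.
  (2-5)^2=9, (5-2)^2=9, (3-3)^2=0, (1-1)^2=0, (6-6)^2=0, (7-7)^2=0, (4-4)^2=0
sum(d^2) = 18.
Step 3: rho = 1 - 6*18 / (7*(7^2 - 1)) = 1 - 108/336 = 0.678571.
Step 4: Under H0, t = rho * sqrt((n-2)/(1-rho^2)) = 2.0657 ~ t(5).
Step 5: Two-sided p-value from the t-distribution with 5 df = 0.093750.
Step 6: alpha = 0.05. fail to reject H0.

rho = 0.6786, p = 0.093750, fail to reject H0 at alpha = 0.05.


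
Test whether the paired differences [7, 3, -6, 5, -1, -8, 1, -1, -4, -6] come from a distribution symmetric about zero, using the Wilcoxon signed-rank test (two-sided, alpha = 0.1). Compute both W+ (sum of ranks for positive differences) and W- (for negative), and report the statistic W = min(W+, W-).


Step 1: Drop any zero differences (none here) and take |d_i|.
|d| = [7, 3, 6, 5, 1, 8, 1, 1, 4, 6]
Step 2: Midrank |d_i| (ties get averaged ranks).
ranks: |7|->9, |3|->4, |6|->7.5, |5|->6, |1|->2, |8|->10, |1|->2, |1|->2, |4|->5, |6|->7.5
Step 3: Attach original signs; sum ranks with positive sign and with negative sign.
W+ = 9 + 4 + 6 + 2 = 21
W- = 7.5 + 2 + 10 + 2 + 5 + 7.5 = 34
(Check: W+ + W- = 55 should equal n(n+1)/2 = 55.)
Step 4: Test statistic W = min(W+, W-) = 21.
Step 5: Ties in |d|, so use the tie-corrected normal approximation.
        E[W] = n(n+1)/4 = 10*11/4 = 27.5.
        Tie groups: |d|=1 (t=3), |d|=6 (t=2); sum(t^3 - t) = 30.
        Var[W] = n(n+1)(2n+1)/24 - sum(t^3-t)/48 = 2310/24 - 30/48 = 95.625.
        z = (W - E[W]) / sqrt(Var[W]) = (21 - 27.5) / 9.7788 = -0.6647.
        Two-sided p = 2*Phi(z) = 0.506240.
Step 6: alpha = 0.1. fail to reject H0.

W+ = 21, W- = 34, W = min = 21, p = 0.506240, fail to reject H0.


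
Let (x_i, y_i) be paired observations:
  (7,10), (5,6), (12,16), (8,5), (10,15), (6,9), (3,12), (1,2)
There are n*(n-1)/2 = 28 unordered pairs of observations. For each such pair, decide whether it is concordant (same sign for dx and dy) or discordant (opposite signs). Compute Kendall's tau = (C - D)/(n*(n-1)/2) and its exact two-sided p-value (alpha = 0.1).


Step 1: Enumerate the 28 unordered pairs (i,j) with i<j and classify each by sign(x_j-x_i) * sign(y_j-y_i).
  (1,2):dx=-2,dy=-4->C; (1,3):dx=+5,dy=+6->C; (1,4):dx=+1,dy=-5->D; (1,5):dx=+3,dy=+5->C
  (1,6):dx=-1,dy=-1->C; (1,7):dx=-4,dy=+2->D; (1,8):dx=-6,dy=-8->C; (2,3):dx=+7,dy=+10->C
  (2,4):dx=+3,dy=-1->D; (2,5):dx=+5,dy=+9->C; (2,6):dx=+1,dy=+3->C; (2,7):dx=-2,dy=+6->D
  (2,8):dx=-4,dy=-4->C; (3,4):dx=-4,dy=-11->C; (3,5):dx=-2,dy=-1->C; (3,6):dx=-6,dy=-7->C
  (3,7):dx=-9,dy=-4->C; (3,8):dx=-11,dy=-14->C; (4,5):dx=+2,dy=+10->C; (4,6):dx=-2,dy=+4->D
  (4,7):dx=-5,dy=+7->D; (4,8):dx=-7,dy=-3->C; (5,6):dx=-4,dy=-6->C; (5,7):dx=-7,dy=-3->C
  (5,8):dx=-9,dy=-13->C; (6,7):dx=-3,dy=+3->D; (6,8):dx=-5,dy=-7->C; (7,8):dx=-2,dy=-10->C
Step 2: C = 21, D = 7, total pairs = 28.
Step 3: tau = (C - D)/(n(n-1)/2) = (21 - 7)/28 = 0.500000.
Step 4: Exact two-sided p-value (enumerate n! = 40320 permutations of y under H0): p = 0.108681.
Step 5: alpha = 0.1. fail to reject H0.

tau_b = 0.5000 (C=21, D=7), p = 0.108681, fail to reject H0.


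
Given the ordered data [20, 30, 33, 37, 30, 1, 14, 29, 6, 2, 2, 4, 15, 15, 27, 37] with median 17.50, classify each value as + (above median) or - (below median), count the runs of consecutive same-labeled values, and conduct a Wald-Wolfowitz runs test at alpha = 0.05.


Step 1: Compute median = 17.50; label A = above, B = below.
Labels in order: AAAAABBABBBBBBAA  (n_A = 8, n_B = 8)
Step 2: Count runs R = 5.
Step 3: Under H0 (random ordering), E[R] = 2*n_A*n_B/(n_A+n_B) + 1 = 2*8*8/16 + 1 = 9.0000.
        Var[R] = 2*n_A*n_B*(2*n_A*n_B - n_A - n_B) / ((n_A+n_B)^2 * (n_A+n_B-1)) = 14336/3840 = 3.7333.
        SD[R] = 1.9322.
Step 4: Continuity-corrected z = (R + 0.5 - E[R]) / SD[R] = (5 + 0.5 - 9.0000) / 1.9322 = -1.8114.
Step 5: Two-sided p-value via normal approximation = 2*(1 - Phi(|z|)) = 0.070076.
Step 6: alpha = 0.05. fail to reject H0.

R = 5, z = -1.8114, p = 0.070076, fail to reject H0.


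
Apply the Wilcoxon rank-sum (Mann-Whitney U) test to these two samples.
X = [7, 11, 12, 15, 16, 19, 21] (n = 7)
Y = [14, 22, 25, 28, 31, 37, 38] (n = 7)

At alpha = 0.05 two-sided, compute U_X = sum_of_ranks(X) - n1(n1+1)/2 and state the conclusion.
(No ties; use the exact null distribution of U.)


Step 1: Combine and sort all 14 observations; assign midranks.
sorted (value, group): (7,X), (11,X), (12,X), (14,Y), (15,X), (16,X), (19,X), (21,X), (22,Y), (25,Y), (28,Y), (31,Y), (37,Y), (38,Y)
ranks: 7->1, 11->2, 12->3, 14->4, 15->5, 16->6, 19->7, 21->8, 22->9, 25->10, 28->11, 31->12, 37->13, 38->14
Step 2: Rank sum for X: R1 = 1 + 2 + 3 + 5 + 6 + 7 + 8 = 32.
Step 3: U_X = R1 - n1(n1+1)/2 = 32 - 7*8/2 = 32 - 28 = 4.
       U_Y = n1*n2 - U_X = 49 - 4 = 45.
Step 4: No ties, so the exact null distribution of U (based on enumerating the C(14,7) = 3432 equally likely rank assignments) gives the two-sided p-value.
Step 5: p-value = 0.006993; compare to alpha = 0.05. reject H0.

U_X = 4, p = 0.006993, reject H0 at alpha = 0.05.


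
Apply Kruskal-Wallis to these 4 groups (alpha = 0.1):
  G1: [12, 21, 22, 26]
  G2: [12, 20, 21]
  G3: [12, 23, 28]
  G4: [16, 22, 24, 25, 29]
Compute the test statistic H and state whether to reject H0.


Step 1: Combine all N = 15 observations and assign midranks.
sorted (value, group, rank): (12,G1,2), (12,G2,2), (12,G3,2), (16,G4,4), (20,G2,5), (21,G1,6.5), (21,G2,6.5), (22,G1,8.5), (22,G4,8.5), (23,G3,10), (24,G4,11), (25,G4,12), (26,G1,13), (28,G3,14), (29,G4,15)
Step 2: Sum ranks within each group.
R_1 = 30 (n_1 = 4)
R_2 = 13.5 (n_2 = 3)
R_3 = 26 (n_3 = 3)
R_4 = 50.5 (n_4 = 5)
Step 3: H = 12/(N(N+1)) * sum(R_i^2/n_i) - 3(N+1)
     = 12/(15*16) * (30^2/4 + 13.5^2/3 + 26^2/3 + 50.5^2/5) - 3*16
     = 0.050000 * 1021.13 - 48
     = 3.056667.
Step 4: Ties present; correction factor C = 1 - 36/(15^3 - 15) = 0.989286. Corrected H = 3.056667 / 0.989286 = 3.089771.
Step 5: Under H0, H ~ chi^2(3); p-value = 0.377990.
Step 6: alpha = 0.1. fail to reject H0.

H = 3.0898, df = 3, p = 0.377990, fail to reject H0.


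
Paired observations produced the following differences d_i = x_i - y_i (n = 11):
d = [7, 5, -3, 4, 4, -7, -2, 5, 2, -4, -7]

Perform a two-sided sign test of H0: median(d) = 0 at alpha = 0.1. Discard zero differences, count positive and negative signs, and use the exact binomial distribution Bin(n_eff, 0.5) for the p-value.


Step 1: Discard zero differences. Original n = 11; n_eff = number of nonzero differences = 11.
Nonzero differences (with sign): +7, +5, -3, +4, +4, -7, -2, +5, +2, -4, -7
Step 2: Count signs: positive = 6, negative = 5.
Step 3: Under H0: P(positive) = 0.5, so the number of positives S ~ Bin(11, 0.5).
Step 4: Two-sided exact p-value = sum of Bin(11,0.5) probabilities at or below the observed probability = 1.000000.
Step 5: alpha = 0.1. fail to reject H0.

n_eff = 11, pos = 6, neg = 5, p = 1.000000, fail to reject H0.


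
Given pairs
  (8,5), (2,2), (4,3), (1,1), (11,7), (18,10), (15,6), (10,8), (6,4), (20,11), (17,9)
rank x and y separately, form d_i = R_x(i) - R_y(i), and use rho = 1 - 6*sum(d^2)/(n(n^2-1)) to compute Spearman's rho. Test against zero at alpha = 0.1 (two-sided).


Step 1: Rank x and y separately (midranks; no ties here).
rank(x): 8->5, 2->2, 4->3, 1->1, 11->7, 18->10, 15->8, 10->6, 6->4, 20->11, 17->9
rank(y): 5->5, 2->2, 3->3, 1->1, 7->7, 10->10, 6->6, 8->8, 4->4, 11->11, 9->9
Step 2: d_i = R_x(i) - R_y(i); compute d_i^2.
  (5-5)^2=0, (2-2)^2=0, (3-3)^2=0, (1-1)^2=0, (7-7)^2=0, (10-10)^2=0, (8-6)^2=4, (6-8)^2=4, (4-4)^2=0, (11-11)^2=0, (9-9)^2=0
sum(d^2) = 8.
Step 3: rho = 1 - 6*8 / (11*(11^2 - 1)) = 1 - 48/1320 = 0.963636.
Step 4: Under H0, t = rho * sqrt((n-2)/(1-rho^2)) = 10.8186 ~ t(9).
Step 5: Two-sided p-value from the t-distribution with 9 df = 0.000002.
Step 6: alpha = 0.1. reject H0.

rho = 0.9636, p = 0.000002, reject H0 at alpha = 0.1.


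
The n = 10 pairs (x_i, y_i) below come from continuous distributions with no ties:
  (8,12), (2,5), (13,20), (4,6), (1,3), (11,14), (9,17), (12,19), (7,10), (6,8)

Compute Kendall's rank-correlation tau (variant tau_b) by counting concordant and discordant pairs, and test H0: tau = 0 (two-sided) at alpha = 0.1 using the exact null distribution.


Step 1: Enumerate the 45 unordered pairs (i,j) with i<j and classify each by sign(x_j-x_i) * sign(y_j-y_i).
  (1,2):dx=-6,dy=-7->C; (1,3):dx=+5,dy=+8->C; (1,4):dx=-4,dy=-6->C; (1,5):dx=-7,dy=-9->C
  (1,6):dx=+3,dy=+2->C; (1,7):dx=+1,dy=+5->C; (1,8):dx=+4,dy=+7->C; (1,9):dx=-1,dy=-2->C
  (1,10):dx=-2,dy=-4->C; (2,3):dx=+11,dy=+15->C; (2,4):dx=+2,dy=+1->C; (2,5):dx=-1,dy=-2->C
  (2,6):dx=+9,dy=+9->C; (2,7):dx=+7,dy=+12->C; (2,8):dx=+10,dy=+14->C; (2,9):dx=+5,dy=+5->C
  (2,10):dx=+4,dy=+3->C; (3,4):dx=-9,dy=-14->C; (3,5):dx=-12,dy=-17->C; (3,6):dx=-2,dy=-6->C
  (3,7):dx=-4,dy=-3->C; (3,8):dx=-1,dy=-1->C; (3,9):dx=-6,dy=-10->C; (3,10):dx=-7,dy=-12->C
  (4,5):dx=-3,dy=-3->C; (4,6):dx=+7,dy=+8->C; (4,7):dx=+5,dy=+11->C; (4,8):dx=+8,dy=+13->C
  (4,9):dx=+3,dy=+4->C; (4,10):dx=+2,dy=+2->C; (5,6):dx=+10,dy=+11->C; (5,7):dx=+8,dy=+14->C
  (5,8):dx=+11,dy=+16->C; (5,9):dx=+6,dy=+7->C; (5,10):dx=+5,dy=+5->C; (6,7):dx=-2,dy=+3->D
  (6,8):dx=+1,dy=+5->C; (6,9):dx=-4,dy=-4->C; (6,10):dx=-5,dy=-6->C; (7,8):dx=+3,dy=+2->C
  (7,9):dx=-2,dy=-7->C; (7,10):dx=-3,dy=-9->C; (8,9):dx=-5,dy=-9->C; (8,10):dx=-6,dy=-11->C
  (9,10):dx=-1,dy=-2->C
Step 2: C = 44, D = 1, total pairs = 45.
Step 3: tau = (C - D)/(n(n-1)/2) = (44 - 1)/45 = 0.955556.
Step 4: Exact two-sided p-value (enumerate n! = 3628800 permutations of y under H0): p = 0.000006.
Step 5: alpha = 0.1. reject H0.

tau_b = 0.9556 (C=44, D=1), p = 0.000006, reject H0.


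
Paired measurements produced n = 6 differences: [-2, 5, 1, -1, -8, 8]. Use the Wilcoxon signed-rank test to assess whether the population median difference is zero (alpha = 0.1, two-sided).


Step 1: Drop any zero differences (none here) and take |d_i|.
|d| = [2, 5, 1, 1, 8, 8]
Step 2: Midrank |d_i| (ties get averaged ranks).
ranks: |2|->3, |5|->4, |1|->1.5, |1|->1.5, |8|->5.5, |8|->5.5
Step 3: Attach original signs; sum ranks with positive sign and with negative sign.
W+ = 4 + 1.5 + 5.5 = 11
W- = 3 + 1.5 + 5.5 = 10
(Check: W+ + W- = 21 should equal n(n+1)/2 = 21.)
Step 4: Test statistic W = min(W+, W-) = 10.
Step 5: Ties in |d|, so use the tie-corrected normal approximation.
        E[W] = n(n+1)/4 = 6*7/4 = 10.5.
        Tie groups: |d|=1 (t=2), |d|=8 (t=2); sum(t^3 - t) = 12.
        Var[W] = n(n+1)(2n+1)/24 - sum(t^3-t)/48 = 546/24 - 12/48 = 22.5.
        z = (W - E[W]) / sqrt(Var[W]) = (10 - 10.5) / 4.7434 = -0.1054.
        Two-sided p = 2*Phi(z) = 0.916051.
Step 6: alpha = 0.1. fail to reject H0.

W+ = 11, W- = 10, W = min = 10, p = 0.916051, fail to reject H0.


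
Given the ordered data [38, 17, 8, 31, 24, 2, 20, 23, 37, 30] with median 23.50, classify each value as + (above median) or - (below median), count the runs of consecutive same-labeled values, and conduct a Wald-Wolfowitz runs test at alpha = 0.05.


Step 1: Compute median = 23.50; label A = above, B = below.
Labels in order: ABBAABBBAA  (n_A = 5, n_B = 5)
Step 2: Count runs R = 5.
Step 3: Under H0 (random ordering), E[R] = 2*n_A*n_B/(n_A+n_B) + 1 = 2*5*5/10 + 1 = 6.0000.
        Var[R] = 2*n_A*n_B*(2*n_A*n_B - n_A - n_B) / ((n_A+n_B)^2 * (n_A+n_B-1)) = 2000/900 = 2.2222.
        SD[R] = 1.4907.
Step 4: Continuity-corrected z = (R + 0.5 - E[R]) / SD[R] = (5 + 0.5 - 6.0000) / 1.4907 = -0.3354.
Step 5: Two-sided p-value via normal approximation = 2*(1 - Phi(|z|)) = 0.737316.
Step 6: alpha = 0.05. fail to reject H0.

R = 5, z = -0.3354, p = 0.737316, fail to reject H0.


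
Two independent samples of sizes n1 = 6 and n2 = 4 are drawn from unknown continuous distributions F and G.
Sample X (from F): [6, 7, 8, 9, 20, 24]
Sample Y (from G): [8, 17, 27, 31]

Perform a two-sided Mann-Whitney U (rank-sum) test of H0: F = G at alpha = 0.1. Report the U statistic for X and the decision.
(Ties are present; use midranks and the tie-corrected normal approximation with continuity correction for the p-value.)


Step 1: Combine and sort all 10 observations; assign midranks.
sorted (value, group): (6,X), (7,X), (8,X), (8,Y), (9,X), (17,Y), (20,X), (24,X), (27,Y), (31,Y)
ranks: 6->1, 7->2, 8->3.5, 8->3.5, 9->5, 17->6, 20->7, 24->8, 27->9, 31->10
Step 2: Rank sum for X: R1 = 1 + 2 + 3.5 + 5 + 7 + 8 = 26.5.
Step 3: U_X = R1 - n1(n1+1)/2 = 26.5 - 6*7/2 = 26.5 - 21 = 5.5.
       U_Y = n1*n2 - U_X = 24 - 5.5 = 18.5.
Step 4: Ties are present, so use the tie-corrected normal approximation (with continuity correction) for the p-value.
Step 5: p-value = 0.199458; compare to alpha = 0.1. fail to reject H0.

U_X = 5.5, p = 0.199458, fail to reject H0 at alpha = 0.1.


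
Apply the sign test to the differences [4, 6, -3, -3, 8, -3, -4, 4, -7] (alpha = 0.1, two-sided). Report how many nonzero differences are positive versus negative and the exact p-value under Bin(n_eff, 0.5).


Step 1: Discard zero differences. Original n = 9; n_eff = number of nonzero differences = 9.
Nonzero differences (with sign): +4, +6, -3, -3, +8, -3, -4, +4, -7
Step 2: Count signs: positive = 4, negative = 5.
Step 3: Under H0: P(positive) = 0.5, so the number of positives S ~ Bin(9, 0.5).
Step 4: Two-sided exact p-value = sum of Bin(9,0.5) probabilities at or below the observed probability = 1.000000.
Step 5: alpha = 0.1. fail to reject H0.

n_eff = 9, pos = 4, neg = 5, p = 1.000000, fail to reject H0.


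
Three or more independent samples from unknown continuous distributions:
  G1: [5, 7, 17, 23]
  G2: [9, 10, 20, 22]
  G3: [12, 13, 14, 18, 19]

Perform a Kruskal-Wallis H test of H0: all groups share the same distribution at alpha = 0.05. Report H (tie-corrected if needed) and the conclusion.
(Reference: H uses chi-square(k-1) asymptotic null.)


Step 1: Combine all N = 13 observations and assign midranks.
sorted (value, group, rank): (5,G1,1), (7,G1,2), (9,G2,3), (10,G2,4), (12,G3,5), (13,G3,6), (14,G3,7), (17,G1,8), (18,G3,9), (19,G3,10), (20,G2,11), (22,G2,12), (23,G1,13)
Step 2: Sum ranks within each group.
R_1 = 24 (n_1 = 4)
R_2 = 30 (n_2 = 4)
R_3 = 37 (n_3 = 5)
Step 3: H = 12/(N(N+1)) * sum(R_i^2/n_i) - 3(N+1)
     = 12/(13*14) * (24^2/4 + 30^2/4 + 37^2/5) - 3*14
     = 0.065934 * 642.8 - 42
     = 0.382418.
Step 4: No ties, so H is used without correction.
Step 5: Under H0, H ~ chi^2(2); p-value = 0.825960.
Step 6: alpha = 0.05. fail to reject H0.

H = 0.3824, df = 2, p = 0.825960, fail to reject H0.


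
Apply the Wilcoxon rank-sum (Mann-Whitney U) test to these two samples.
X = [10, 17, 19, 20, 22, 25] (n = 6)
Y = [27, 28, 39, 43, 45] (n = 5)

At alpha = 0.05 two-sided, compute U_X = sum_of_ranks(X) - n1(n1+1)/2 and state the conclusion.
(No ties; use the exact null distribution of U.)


Step 1: Combine and sort all 11 observations; assign midranks.
sorted (value, group): (10,X), (17,X), (19,X), (20,X), (22,X), (25,X), (27,Y), (28,Y), (39,Y), (43,Y), (45,Y)
ranks: 10->1, 17->2, 19->3, 20->4, 22->5, 25->6, 27->7, 28->8, 39->9, 43->10, 45->11
Step 2: Rank sum for X: R1 = 1 + 2 + 3 + 4 + 5 + 6 = 21.
Step 3: U_X = R1 - n1(n1+1)/2 = 21 - 6*7/2 = 21 - 21 = 0.
       U_Y = n1*n2 - U_X = 30 - 0 = 30.
Step 4: No ties, so the exact null distribution of U (based on enumerating the C(11,6) = 462 equally likely rank assignments) gives the two-sided p-value.
Step 5: p-value = 0.004329; compare to alpha = 0.05. reject H0.

U_X = 0, p = 0.004329, reject H0 at alpha = 0.05.


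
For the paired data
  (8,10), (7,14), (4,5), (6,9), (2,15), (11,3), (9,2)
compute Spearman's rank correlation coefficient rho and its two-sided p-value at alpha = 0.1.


Step 1: Rank x and y separately (midranks; no ties here).
rank(x): 8->5, 7->4, 4->2, 6->3, 2->1, 11->7, 9->6
rank(y): 10->5, 14->6, 5->3, 9->4, 15->7, 3->2, 2->1
Step 2: d_i = R_x(i) - R_y(i); compute d_i^2.
  (5-5)^2=0, (4-6)^2=4, (2-3)^2=1, (3-4)^2=1, (1-7)^2=36, (7-2)^2=25, (6-1)^2=25
sum(d^2) = 92.
Step 3: rho = 1 - 6*92 / (7*(7^2 - 1)) = 1 - 552/336 = -0.642857.
Step 4: Under H0, t = rho * sqrt((n-2)/(1-rho^2)) = -1.8766 ~ t(5).
Step 5: Two-sided p-value from the t-distribution with 5 df = 0.119392.
Step 6: alpha = 0.1. fail to reject H0.

rho = -0.6429, p = 0.119392, fail to reject H0 at alpha = 0.1.


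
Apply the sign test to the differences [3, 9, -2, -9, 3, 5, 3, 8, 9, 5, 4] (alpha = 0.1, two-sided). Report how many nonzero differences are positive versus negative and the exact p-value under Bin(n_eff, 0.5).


Step 1: Discard zero differences. Original n = 11; n_eff = number of nonzero differences = 11.
Nonzero differences (with sign): +3, +9, -2, -9, +3, +5, +3, +8, +9, +5, +4
Step 2: Count signs: positive = 9, negative = 2.
Step 3: Under H0: P(positive) = 0.5, so the number of positives S ~ Bin(11, 0.5).
Step 4: Two-sided exact p-value = sum of Bin(11,0.5) probabilities at or below the observed probability = 0.065430.
Step 5: alpha = 0.1. reject H0.

n_eff = 11, pos = 9, neg = 2, p = 0.065430, reject H0.


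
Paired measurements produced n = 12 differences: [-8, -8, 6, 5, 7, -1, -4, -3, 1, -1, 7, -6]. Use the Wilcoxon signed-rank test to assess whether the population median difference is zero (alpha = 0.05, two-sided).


Step 1: Drop any zero differences (none here) and take |d_i|.
|d| = [8, 8, 6, 5, 7, 1, 4, 3, 1, 1, 7, 6]
Step 2: Midrank |d_i| (ties get averaged ranks).
ranks: |8|->11.5, |8|->11.5, |6|->7.5, |5|->6, |7|->9.5, |1|->2, |4|->5, |3|->4, |1|->2, |1|->2, |7|->9.5, |6|->7.5
Step 3: Attach original signs; sum ranks with positive sign and with negative sign.
W+ = 7.5 + 6 + 9.5 + 2 + 9.5 = 34.5
W- = 11.5 + 11.5 + 2 + 5 + 4 + 2 + 7.5 = 43.5
(Check: W+ + W- = 78 should equal n(n+1)/2 = 78.)
Step 4: Test statistic W = min(W+, W-) = 34.5.
Step 5: Ties in |d|, so use the tie-corrected normal approximation.
        E[W] = n(n+1)/4 = 12*13/4 = 39.
        Tie groups: |d|=1 (t=3), |d|=6 (t=2), |d|=7 (t=2), |d|=8 (t=2); sum(t^3 - t) = 42.
        Var[W] = n(n+1)(2n+1)/24 - sum(t^3-t)/48 = 3900/24 - 42/48 = 161.625.
        z = (W - E[W]) / sqrt(Var[W]) = (34.5 - 39) / 12.7132 = -0.3540.
        Two-sided p = 2*Phi(z) = 0.723366.
Step 6: alpha = 0.05. fail to reject H0.

W+ = 34.5, W- = 43.5, W = min = 34.5, p = 0.723366, fail to reject H0.


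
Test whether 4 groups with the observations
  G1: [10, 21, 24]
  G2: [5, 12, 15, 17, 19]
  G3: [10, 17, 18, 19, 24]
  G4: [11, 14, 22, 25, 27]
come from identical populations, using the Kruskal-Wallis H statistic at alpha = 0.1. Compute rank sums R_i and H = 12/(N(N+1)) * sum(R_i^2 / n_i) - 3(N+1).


Step 1: Combine all N = 18 observations and assign midranks.
sorted (value, group, rank): (5,G2,1), (10,G1,2.5), (10,G3,2.5), (11,G4,4), (12,G2,5), (14,G4,6), (15,G2,7), (17,G2,8.5), (17,G3,8.5), (18,G3,10), (19,G2,11.5), (19,G3,11.5), (21,G1,13), (22,G4,14), (24,G1,15.5), (24,G3,15.5), (25,G4,17), (27,G4,18)
Step 2: Sum ranks within each group.
R_1 = 31 (n_1 = 3)
R_2 = 33 (n_2 = 5)
R_3 = 48 (n_3 = 5)
R_4 = 59 (n_4 = 5)
Step 3: H = 12/(N(N+1)) * sum(R_i^2/n_i) - 3(N+1)
     = 12/(18*19) * (31^2/3 + 33^2/5 + 48^2/5 + 59^2/5) - 3*19
     = 0.035088 * 1695.13 - 57
     = 2.478363.
Step 4: Ties present; correction factor C = 1 - 24/(18^3 - 18) = 0.995872. Corrected H = 2.478363 / 0.995872 = 2.488636.
Step 5: Under H0, H ~ chi^2(3); p-value = 0.477348.
Step 6: alpha = 0.1. fail to reject H0.

H = 2.4886, df = 3, p = 0.477348, fail to reject H0.


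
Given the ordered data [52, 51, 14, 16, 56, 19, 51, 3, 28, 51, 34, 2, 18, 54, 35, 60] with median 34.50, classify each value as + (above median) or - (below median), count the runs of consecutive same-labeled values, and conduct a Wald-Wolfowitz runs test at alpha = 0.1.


Step 1: Compute median = 34.50; label A = above, B = below.
Labels in order: AABBABABBABBBAAA  (n_A = 8, n_B = 8)
Step 2: Count runs R = 9.
Step 3: Under H0 (random ordering), E[R] = 2*n_A*n_B/(n_A+n_B) + 1 = 2*8*8/16 + 1 = 9.0000.
        Var[R] = 2*n_A*n_B*(2*n_A*n_B - n_A - n_B) / ((n_A+n_B)^2 * (n_A+n_B-1)) = 14336/3840 = 3.7333.
        SD[R] = 1.9322.
Step 4: R = E[R], so z = 0 with no continuity correction.
Step 5: Two-sided p-value via normal approximation = 2*(1 - Phi(|z|)) = 1.000000.
Step 6: alpha = 0.1. fail to reject H0.

R = 9, z = 0.0000, p = 1.000000, fail to reject H0.


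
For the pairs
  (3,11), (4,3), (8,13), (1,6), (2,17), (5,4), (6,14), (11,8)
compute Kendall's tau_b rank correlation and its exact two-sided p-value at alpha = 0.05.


Step 1: Enumerate the 28 unordered pairs (i,j) with i<j and classify each by sign(x_j-x_i) * sign(y_j-y_i).
  (1,2):dx=+1,dy=-8->D; (1,3):dx=+5,dy=+2->C; (1,4):dx=-2,dy=-5->C; (1,5):dx=-1,dy=+6->D
  (1,6):dx=+2,dy=-7->D; (1,7):dx=+3,dy=+3->C; (1,8):dx=+8,dy=-3->D; (2,3):dx=+4,dy=+10->C
  (2,4):dx=-3,dy=+3->D; (2,5):dx=-2,dy=+14->D; (2,6):dx=+1,dy=+1->C; (2,7):dx=+2,dy=+11->C
  (2,8):dx=+7,dy=+5->C; (3,4):dx=-7,dy=-7->C; (3,5):dx=-6,dy=+4->D; (3,6):dx=-3,dy=-9->C
  (3,7):dx=-2,dy=+1->D; (3,8):dx=+3,dy=-5->D; (4,5):dx=+1,dy=+11->C; (4,6):dx=+4,dy=-2->D
  (4,7):dx=+5,dy=+8->C; (4,8):dx=+10,dy=+2->C; (5,6):dx=+3,dy=-13->D; (5,7):dx=+4,dy=-3->D
  (5,8):dx=+9,dy=-9->D; (6,7):dx=+1,dy=+10->C; (6,8):dx=+6,dy=+4->C; (7,8):dx=+5,dy=-6->D
Step 2: C = 14, D = 14, total pairs = 28.
Step 3: tau = (C - D)/(n(n-1)/2) = (14 - 14)/28 = 0.000000.
Step 4: Exact two-sided p-value (enumerate n! = 40320 permutations of y under H0): p = 1.000000.
Step 5: alpha = 0.05. fail to reject H0.

tau_b = 0.0000 (C=14, D=14), p = 1.000000, fail to reject H0.


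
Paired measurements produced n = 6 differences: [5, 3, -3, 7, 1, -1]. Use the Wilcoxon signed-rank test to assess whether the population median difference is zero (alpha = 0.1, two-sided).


Step 1: Drop any zero differences (none here) and take |d_i|.
|d| = [5, 3, 3, 7, 1, 1]
Step 2: Midrank |d_i| (ties get averaged ranks).
ranks: |5|->5, |3|->3.5, |3|->3.5, |7|->6, |1|->1.5, |1|->1.5
Step 3: Attach original signs; sum ranks with positive sign and with negative sign.
W+ = 5 + 3.5 + 6 + 1.5 = 16
W- = 3.5 + 1.5 = 5
(Check: W+ + W- = 21 should equal n(n+1)/2 = 21.)
Step 4: Test statistic W = min(W+, W-) = 5.
Step 5: Ties in |d|, so use the tie-corrected normal approximation.
        E[W] = n(n+1)/4 = 6*7/4 = 10.5.
        Tie groups: |d|=1 (t=2), |d|=3 (t=2); sum(t^3 - t) = 12.
        Var[W] = n(n+1)(2n+1)/24 - sum(t^3-t)/48 = 546/24 - 12/48 = 22.5.
        z = (W - E[W]) / sqrt(Var[W]) = (5 - 10.5) / 4.7434 = -1.1595.
        Two-sided p = 2*Phi(z) = 0.246252.
Step 6: alpha = 0.1. fail to reject H0.

W+ = 16, W- = 5, W = min = 5, p = 0.246252, fail to reject H0.


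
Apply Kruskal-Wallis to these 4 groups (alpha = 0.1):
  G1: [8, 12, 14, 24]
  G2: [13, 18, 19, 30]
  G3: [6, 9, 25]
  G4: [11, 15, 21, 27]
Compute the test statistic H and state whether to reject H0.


Step 1: Combine all N = 15 observations and assign midranks.
sorted (value, group, rank): (6,G3,1), (8,G1,2), (9,G3,3), (11,G4,4), (12,G1,5), (13,G2,6), (14,G1,7), (15,G4,8), (18,G2,9), (19,G2,10), (21,G4,11), (24,G1,12), (25,G3,13), (27,G4,14), (30,G2,15)
Step 2: Sum ranks within each group.
R_1 = 26 (n_1 = 4)
R_2 = 40 (n_2 = 4)
R_3 = 17 (n_3 = 3)
R_4 = 37 (n_4 = 4)
Step 3: H = 12/(N(N+1)) * sum(R_i^2/n_i) - 3(N+1)
     = 12/(15*16) * (26^2/4 + 40^2/4 + 17^2/3 + 37^2/4) - 3*16
     = 0.050000 * 1007.58 - 48
     = 2.379167.
Step 4: No ties, so H is used without correction.
Step 5: Under H0, H ~ chi^2(3); p-value = 0.497525.
Step 6: alpha = 0.1. fail to reject H0.

H = 2.3792, df = 3, p = 0.497525, fail to reject H0.


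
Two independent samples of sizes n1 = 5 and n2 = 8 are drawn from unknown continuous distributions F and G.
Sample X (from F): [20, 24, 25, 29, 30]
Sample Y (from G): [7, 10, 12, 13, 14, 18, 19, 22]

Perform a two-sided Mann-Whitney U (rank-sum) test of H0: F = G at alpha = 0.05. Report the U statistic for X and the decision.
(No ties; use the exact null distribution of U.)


Step 1: Combine and sort all 13 observations; assign midranks.
sorted (value, group): (7,Y), (10,Y), (12,Y), (13,Y), (14,Y), (18,Y), (19,Y), (20,X), (22,Y), (24,X), (25,X), (29,X), (30,X)
ranks: 7->1, 10->2, 12->3, 13->4, 14->5, 18->6, 19->7, 20->8, 22->9, 24->10, 25->11, 29->12, 30->13
Step 2: Rank sum for X: R1 = 8 + 10 + 11 + 12 + 13 = 54.
Step 3: U_X = R1 - n1(n1+1)/2 = 54 - 5*6/2 = 54 - 15 = 39.
       U_Y = n1*n2 - U_X = 40 - 39 = 1.
Step 4: No ties, so the exact null distribution of U (based on enumerating the C(13,5) = 1287 equally likely rank assignments) gives the two-sided p-value.
Step 5: p-value = 0.003108; compare to alpha = 0.05. reject H0.

U_X = 39, p = 0.003108, reject H0 at alpha = 0.05.


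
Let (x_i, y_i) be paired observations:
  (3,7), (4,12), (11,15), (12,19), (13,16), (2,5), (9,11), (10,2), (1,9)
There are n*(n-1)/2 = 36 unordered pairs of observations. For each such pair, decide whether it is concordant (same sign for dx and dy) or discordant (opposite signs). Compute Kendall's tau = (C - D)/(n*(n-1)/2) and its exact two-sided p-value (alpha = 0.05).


Step 1: Enumerate the 36 unordered pairs (i,j) with i<j and classify each by sign(x_j-x_i) * sign(y_j-y_i).
  (1,2):dx=+1,dy=+5->C; (1,3):dx=+8,dy=+8->C; (1,4):dx=+9,dy=+12->C; (1,5):dx=+10,dy=+9->C
  (1,6):dx=-1,dy=-2->C; (1,7):dx=+6,dy=+4->C; (1,8):dx=+7,dy=-5->D; (1,9):dx=-2,dy=+2->D
  (2,3):dx=+7,dy=+3->C; (2,4):dx=+8,dy=+7->C; (2,5):dx=+9,dy=+4->C; (2,6):dx=-2,dy=-7->C
  (2,7):dx=+5,dy=-1->D; (2,8):dx=+6,dy=-10->D; (2,9):dx=-3,dy=-3->C; (3,4):dx=+1,dy=+4->C
  (3,5):dx=+2,dy=+1->C; (3,6):dx=-9,dy=-10->C; (3,7):dx=-2,dy=-4->C; (3,8):dx=-1,dy=-13->C
  (3,9):dx=-10,dy=-6->C; (4,5):dx=+1,dy=-3->D; (4,6):dx=-10,dy=-14->C; (4,7):dx=-3,dy=-8->C
  (4,8):dx=-2,dy=-17->C; (4,9):dx=-11,dy=-10->C; (5,6):dx=-11,dy=-11->C; (5,7):dx=-4,dy=-5->C
  (5,8):dx=-3,dy=-14->C; (5,9):dx=-12,dy=-7->C; (6,7):dx=+7,dy=+6->C; (6,8):dx=+8,dy=-3->D
  (6,9):dx=-1,dy=+4->D; (7,8):dx=+1,dy=-9->D; (7,9):dx=-8,dy=-2->C; (8,9):dx=-9,dy=+7->D
Step 2: C = 27, D = 9, total pairs = 36.
Step 3: tau = (C - D)/(n(n-1)/2) = (27 - 9)/36 = 0.500000.
Step 4: Exact two-sided p-value (enumerate n! = 362880 permutations of y under H0): p = 0.075176.
Step 5: alpha = 0.05. fail to reject H0.

tau_b = 0.5000 (C=27, D=9), p = 0.075176, fail to reject H0.


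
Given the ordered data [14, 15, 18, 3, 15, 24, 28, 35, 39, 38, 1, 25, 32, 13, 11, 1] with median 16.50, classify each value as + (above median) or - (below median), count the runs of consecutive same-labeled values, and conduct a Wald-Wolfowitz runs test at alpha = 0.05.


Step 1: Compute median = 16.50; label A = above, B = below.
Labels in order: BBABBAAAAABAABBB  (n_A = 8, n_B = 8)
Step 2: Count runs R = 7.
Step 3: Under H0 (random ordering), E[R] = 2*n_A*n_B/(n_A+n_B) + 1 = 2*8*8/16 + 1 = 9.0000.
        Var[R] = 2*n_A*n_B*(2*n_A*n_B - n_A - n_B) / ((n_A+n_B)^2 * (n_A+n_B-1)) = 14336/3840 = 3.7333.
        SD[R] = 1.9322.
Step 4: Continuity-corrected z = (R + 0.5 - E[R]) / SD[R] = (7 + 0.5 - 9.0000) / 1.9322 = -0.7763.
Step 5: Two-sided p-value via normal approximation = 2*(1 - Phi(|z|)) = 0.437558.
Step 6: alpha = 0.05. fail to reject H0.

R = 7, z = -0.7763, p = 0.437558, fail to reject H0.


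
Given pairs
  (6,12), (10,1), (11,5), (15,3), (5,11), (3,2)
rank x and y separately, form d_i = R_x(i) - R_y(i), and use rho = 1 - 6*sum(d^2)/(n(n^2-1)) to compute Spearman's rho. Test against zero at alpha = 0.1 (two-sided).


Step 1: Rank x and y separately (midranks; no ties here).
rank(x): 6->3, 10->4, 11->5, 15->6, 5->2, 3->1
rank(y): 12->6, 1->1, 5->4, 3->3, 11->5, 2->2
Step 2: d_i = R_x(i) - R_y(i); compute d_i^2.
  (3-6)^2=9, (4-1)^2=9, (5-4)^2=1, (6-3)^2=9, (2-5)^2=9, (1-2)^2=1
sum(d^2) = 38.
Step 3: rho = 1 - 6*38 / (6*(6^2 - 1)) = 1 - 228/210 = -0.085714.
Step 4: Under H0, t = rho * sqrt((n-2)/(1-rho^2)) = -0.1721 ~ t(4).
Step 5: Two-sided p-value from the t-distribution with 4 df = 0.871743.
Step 6: alpha = 0.1. fail to reject H0.

rho = -0.0857, p = 0.871743, fail to reject H0 at alpha = 0.1.


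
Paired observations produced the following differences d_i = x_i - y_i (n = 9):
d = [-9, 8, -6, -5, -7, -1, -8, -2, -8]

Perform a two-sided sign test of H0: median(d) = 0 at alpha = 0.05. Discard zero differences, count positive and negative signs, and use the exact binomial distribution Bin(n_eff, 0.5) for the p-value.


Step 1: Discard zero differences. Original n = 9; n_eff = number of nonzero differences = 9.
Nonzero differences (with sign): -9, +8, -6, -5, -7, -1, -8, -2, -8
Step 2: Count signs: positive = 1, negative = 8.
Step 3: Under H0: P(positive) = 0.5, so the number of positives S ~ Bin(9, 0.5).
Step 4: Two-sided exact p-value = sum of Bin(9,0.5) probabilities at or below the observed probability = 0.039062.
Step 5: alpha = 0.05. reject H0.

n_eff = 9, pos = 1, neg = 8, p = 0.039062, reject H0.


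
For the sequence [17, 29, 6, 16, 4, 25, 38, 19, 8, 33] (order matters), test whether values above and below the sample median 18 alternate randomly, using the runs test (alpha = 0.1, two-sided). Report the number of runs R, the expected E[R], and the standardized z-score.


Step 1: Compute median = 18; label A = above, B = below.
Labels in order: BABBBAAABA  (n_A = 5, n_B = 5)
Step 2: Count runs R = 6.
Step 3: Under H0 (random ordering), E[R] = 2*n_A*n_B/(n_A+n_B) + 1 = 2*5*5/10 + 1 = 6.0000.
        Var[R] = 2*n_A*n_B*(2*n_A*n_B - n_A - n_B) / ((n_A+n_B)^2 * (n_A+n_B-1)) = 2000/900 = 2.2222.
        SD[R] = 1.4907.
Step 4: R = E[R], so z = 0 with no continuity correction.
Step 5: Two-sided p-value via normal approximation = 2*(1 - Phi(|z|)) = 1.000000.
Step 6: alpha = 0.1. fail to reject H0.

R = 6, z = 0.0000, p = 1.000000, fail to reject H0.


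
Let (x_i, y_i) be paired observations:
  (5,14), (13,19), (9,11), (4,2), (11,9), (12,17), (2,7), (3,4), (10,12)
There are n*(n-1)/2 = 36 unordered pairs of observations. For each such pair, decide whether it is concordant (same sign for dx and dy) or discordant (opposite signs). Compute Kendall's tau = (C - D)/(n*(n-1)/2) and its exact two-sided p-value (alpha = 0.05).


Step 1: Enumerate the 36 unordered pairs (i,j) with i<j and classify each by sign(x_j-x_i) * sign(y_j-y_i).
  (1,2):dx=+8,dy=+5->C; (1,3):dx=+4,dy=-3->D; (1,4):dx=-1,dy=-12->C; (1,5):dx=+6,dy=-5->D
  (1,6):dx=+7,dy=+3->C; (1,7):dx=-3,dy=-7->C; (1,8):dx=-2,dy=-10->C; (1,9):dx=+5,dy=-2->D
  (2,3):dx=-4,dy=-8->C; (2,4):dx=-9,dy=-17->C; (2,5):dx=-2,dy=-10->C; (2,6):dx=-1,dy=-2->C
  (2,7):dx=-11,dy=-12->C; (2,8):dx=-10,dy=-15->C; (2,9):dx=-3,dy=-7->C; (3,4):dx=-5,dy=-9->C
  (3,5):dx=+2,dy=-2->D; (3,6):dx=+3,dy=+6->C; (3,7):dx=-7,dy=-4->C; (3,8):dx=-6,dy=-7->C
  (3,9):dx=+1,dy=+1->C; (4,5):dx=+7,dy=+7->C; (4,6):dx=+8,dy=+15->C; (4,7):dx=-2,dy=+5->D
  (4,8):dx=-1,dy=+2->D; (4,9):dx=+6,dy=+10->C; (5,6):dx=+1,dy=+8->C; (5,7):dx=-9,dy=-2->C
  (5,8):dx=-8,dy=-5->C; (5,9):dx=-1,dy=+3->D; (6,7):dx=-10,dy=-10->C; (6,8):dx=-9,dy=-13->C
  (6,9):dx=-2,dy=-5->C; (7,8):dx=+1,dy=-3->D; (7,9):dx=+8,dy=+5->C; (8,9):dx=+7,dy=+8->C
Step 2: C = 28, D = 8, total pairs = 36.
Step 3: tau = (C - D)/(n(n-1)/2) = (28 - 8)/36 = 0.555556.
Step 4: Exact two-sided p-value (enumerate n! = 362880 permutations of y under H0): p = 0.044615.
Step 5: alpha = 0.05. reject H0.

tau_b = 0.5556 (C=28, D=8), p = 0.044615, reject H0.


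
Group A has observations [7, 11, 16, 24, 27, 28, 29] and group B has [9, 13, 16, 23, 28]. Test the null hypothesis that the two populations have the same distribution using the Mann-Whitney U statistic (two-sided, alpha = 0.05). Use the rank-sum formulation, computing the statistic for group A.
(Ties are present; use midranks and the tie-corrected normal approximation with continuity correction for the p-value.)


Step 1: Combine and sort all 12 observations; assign midranks.
sorted (value, group): (7,X), (9,Y), (11,X), (13,Y), (16,X), (16,Y), (23,Y), (24,X), (27,X), (28,X), (28,Y), (29,X)
ranks: 7->1, 9->2, 11->3, 13->4, 16->5.5, 16->5.5, 23->7, 24->8, 27->9, 28->10.5, 28->10.5, 29->12
Step 2: Rank sum for X: R1 = 1 + 3 + 5.5 + 8 + 9 + 10.5 + 12 = 49.
Step 3: U_X = R1 - n1(n1+1)/2 = 49 - 7*8/2 = 49 - 28 = 21.
       U_Y = n1*n2 - U_X = 35 - 21 = 14.
Step 4: Ties are present, so use the tie-corrected normal approximation (with continuity correction) for the p-value.
Step 5: p-value = 0.624905; compare to alpha = 0.05. fail to reject H0.

U_X = 21, p = 0.624905, fail to reject H0 at alpha = 0.05.


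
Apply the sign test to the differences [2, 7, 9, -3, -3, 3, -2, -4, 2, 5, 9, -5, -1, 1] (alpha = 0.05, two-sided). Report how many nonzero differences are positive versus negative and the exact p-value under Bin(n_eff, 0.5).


Step 1: Discard zero differences. Original n = 14; n_eff = number of nonzero differences = 14.
Nonzero differences (with sign): +2, +7, +9, -3, -3, +3, -2, -4, +2, +5, +9, -5, -1, +1
Step 2: Count signs: positive = 8, negative = 6.
Step 3: Under H0: P(positive) = 0.5, so the number of positives S ~ Bin(14, 0.5).
Step 4: Two-sided exact p-value = sum of Bin(14,0.5) probabilities at or below the observed probability = 0.790527.
Step 5: alpha = 0.05. fail to reject H0.

n_eff = 14, pos = 8, neg = 6, p = 0.790527, fail to reject H0.


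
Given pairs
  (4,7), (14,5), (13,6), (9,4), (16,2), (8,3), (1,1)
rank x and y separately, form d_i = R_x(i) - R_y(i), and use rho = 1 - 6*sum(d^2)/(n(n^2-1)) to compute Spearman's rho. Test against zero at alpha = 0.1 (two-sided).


Step 1: Rank x and y separately (midranks; no ties here).
rank(x): 4->2, 14->6, 13->5, 9->4, 16->7, 8->3, 1->1
rank(y): 7->7, 5->5, 6->6, 4->4, 2->2, 3->3, 1->1
Step 2: d_i = R_x(i) - R_y(i); compute d_i^2.
  (2-7)^2=25, (6-5)^2=1, (5-6)^2=1, (4-4)^2=0, (7-2)^2=25, (3-3)^2=0, (1-1)^2=0
sum(d^2) = 52.
Step 3: rho = 1 - 6*52 / (7*(7^2 - 1)) = 1 - 312/336 = 0.071429.
Step 4: Under H0, t = rho * sqrt((n-2)/(1-rho^2)) = 0.1601 ~ t(5).
Step 5: Two-sided p-value from the t-distribution with 5 df = 0.879048.
Step 6: alpha = 0.1. fail to reject H0.

rho = 0.0714, p = 0.879048, fail to reject H0 at alpha = 0.1.


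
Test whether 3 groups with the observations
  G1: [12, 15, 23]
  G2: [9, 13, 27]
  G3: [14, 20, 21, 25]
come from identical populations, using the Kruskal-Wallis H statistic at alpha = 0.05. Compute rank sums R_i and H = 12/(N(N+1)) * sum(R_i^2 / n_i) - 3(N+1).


Step 1: Combine all N = 10 observations and assign midranks.
sorted (value, group, rank): (9,G2,1), (12,G1,2), (13,G2,3), (14,G3,4), (15,G1,5), (20,G3,6), (21,G3,7), (23,G1,8), (25,G3,9), (27,G2,10)
Step 2: Sum ranks within each group.
R_1 = 15 (n_1 = 3)
R_2 = 14 (n_2 = 3)
R_3 = 26 (n_3 = 4)
Step 3: H = 12/(N(N+1)) * sum(R_i^2/n_i) - 3(N+1)
     = 12/(10*11) * (15^2/3 + 14^2/3 + 26^2/4) - 3*11
     = 0.109091 * 309.333 - 33
     = 0.745455.
Step 4: No ties, so H is used without correction.
Step 5: Under H0, H ~ chi^2(2); p-value = 0.688853.
Step 6: alpha = 0.05. fail to reject H0.

H = 0.7455, df = 2, p = 0.688853, fail to reject H0.


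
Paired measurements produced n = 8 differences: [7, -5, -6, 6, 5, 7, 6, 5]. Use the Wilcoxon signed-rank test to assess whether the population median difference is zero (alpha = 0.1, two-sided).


Step 1: Drop any zero differences (none here) and take |d_i|.
|d| = [7, 5, 6, 6, 5, 7, 6, 5]
Step 2: Midrank |d_i| (ties get averaged ranks).
ranks: |7|->7.5, |5|->2, |6|->5, |6|->5, |5|->2, |7|->7.5, |6|->5, |5|->2
Step 3: Attach original signs; sum ranks with positive sign and with negative sign.
W+ = 7.5 + 5 + 2 + 7.5 + 5 + 2 = 29
W- = 2 + 5 = 7
(Check: W+ + W- = 36 should equal n(n+1)/2 = 36.)
Step 4: Test statistic W = min(W+, W-) = 7.
Step 5: Ties in |d|, so use the tie-corrected normal approximation.
        E[W] = n(n+1)/4 = 8*9/4 = 18.
        Tie groups: |d|=5 (t=3), |d|=6 (t=3), |d|=7 (t=2); sum(t^3 - t) = 54.
        Var[W] = n(n+1)(2n+1)/24 - sum(t^3-t)/48 = 1224/24 - 54/48 = 49.875.
        z = (W - E[W]) / sqrt(Var[W]) = (7 - 18) / 7.0622 = -1.5576.
        Two-sided p = 2*Phi(z) = 0.119332.
Step 6: alpha = 0.1. fail to reject H0.

W+ = 29, W- = 7, W = min = 7, p = 0.119332, fail to reject H0.


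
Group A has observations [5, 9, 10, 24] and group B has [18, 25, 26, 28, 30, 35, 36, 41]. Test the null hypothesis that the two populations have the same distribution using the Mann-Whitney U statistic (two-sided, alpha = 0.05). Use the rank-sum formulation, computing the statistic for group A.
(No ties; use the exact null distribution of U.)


Step 1: Combine and sort all 12 observations; assign midranks.
sorted (value, group): (5,X), (9,X), (10,X), (18,Y), (24,X), (25,Y), (26,Y), (28,Y), (30,Y), (35,Y), (36,Y), (41,Y)
ranks: 5->1, 9->2, 10->3, 18->4, 24->5, 25->6, 26->7, 28->8, 30->9, 35->10, 36->11, 41->12
Step 2: Rank sum for X: R1 = 1 + 2 + 3 + 5 = 11.
Step 3: U_X = R1 - n1(n1+1)/2 = 11 - 4*5/2 = 11 - 10 = 1.
       U_Y = n1*n2 - U_X = 32 - 1 = 31.
Step 4: No ties, so the exact null distribution of U (based on enumerating the C(12,4) = 495 equally likely rank assignments) gives the two-sided p-value.
Step 5: p-value = 0.008081; compare to alpha = 0.05. reject H0.

U_X = 1, p = 0.008081, reject H0 at alpha = 0.05.


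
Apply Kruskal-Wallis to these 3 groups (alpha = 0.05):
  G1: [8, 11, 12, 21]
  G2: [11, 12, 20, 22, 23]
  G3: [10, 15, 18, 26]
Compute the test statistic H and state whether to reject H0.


Step 1: Combine all N = 13 observations and assign midranks.
sorted (value, group, rank): (8,G1,1), (10,G3,2), (11,G1,3.5), (11,G2,3.5), (12,G1,5.5), (12,G2,5.5), (15,G3,7), (18,G3,8), (20,G2,9), (21,G1,10), (22,G2,11), (23,G2,12), (26,G3,13)
Step 2: Sum ranks within each group.
R_1 = 20 (n_1 = 4)
R_2 = 41 (n_2 = 5)
R_3 = 30 (n_3 = 4)
Step 3: H = 12/(N(N+1)) * sum(R_i^2/n_i) - 3(N+1)
     = 12/(13*14) * (20^2/4 + 41^2/5 + 30^2/4) - 3*14
     = 0.065934 * 661.2 - 42
     = 1.595604.
Step 4: Ties present; correction factor C = 1 - 12/(13^3 - 13) = 0.994505. Corrected H = 1.595604 / 0.994505 = 1.604420.
Step 5: Under H0, H ~ chi^2(2); p-value = 0.448337.
Step 6: alpha = 0.05. fail to reject H0.

H = 1.6044, df = 2, p = 0.448337, fail to reject H0.


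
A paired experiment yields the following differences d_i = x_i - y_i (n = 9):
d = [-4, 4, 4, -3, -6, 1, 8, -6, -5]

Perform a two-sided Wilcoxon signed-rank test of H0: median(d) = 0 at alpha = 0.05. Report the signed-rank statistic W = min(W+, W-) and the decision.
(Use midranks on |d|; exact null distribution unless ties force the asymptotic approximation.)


Step 1: Drop any zero differences (none here) and take |d_i|.
|d| = [4, 4, 4, 3, 6, 1, 8, 6, 5]
Step 2: Midrank |d_i| (ties get averaged ranks).
ranks: |4|->4, |4|->4, |4|->4, |3|->2, |6|->7.5, |1|->1, |8|->9, |6|->7.5, |5|->6
Step 3: Attach original signs; sum ranks with positive sign and with negative sign.
W+ = 4 + 4 + 1 + 9 = 18
W- = 4 + 2 + 7.5 + 7.5 + 6 = 27
(Check: W+ + W- = 45 should equal n(n+1)/2 = 45.)
Step 4: Test statistic W = min(W+, W-) = 18.
Step 5: Ties in |d|, so use the tie-corrected normal approximation.
        E[W] = n(n+1)/4 = 9*10/4 = 22.5.
        Tie groups: |d|=4 (t=3), |d|=6 (t=2); sum(t^3 - t) = 30.
        Var[W] = n(n+1)(2n+1)/24 - sum(t^3-t)/48 = 1710/24 - 30/48 = 70.625.
        z = (W - E[W]) / sqrt(Var[W]) = (18 - 22.5) / 8.4039 = -0.5355.
        Two-sided p = 2*Phi(z) = 0.592326.
Step 6: alpha = 0.05. fail to reject H0.

W+ = 18, W- = 27, W = min = 18, p = 0.592326, fail to reject H0.


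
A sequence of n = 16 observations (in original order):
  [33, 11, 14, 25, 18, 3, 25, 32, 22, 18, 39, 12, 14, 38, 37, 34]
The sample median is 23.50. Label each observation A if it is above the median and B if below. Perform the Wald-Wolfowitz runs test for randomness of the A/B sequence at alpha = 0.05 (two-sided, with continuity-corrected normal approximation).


Step 1: Compute median = 23.50; label A = above, B = below.
Labels in order: ABBABBAABBABBAAA  (n_A = 8, n_B = 8)
Step 2: Count runs R = 9.
Step 3: Under H0 (random ordering), E[R] = 2*n_A*n_B/(n_A+n_B) + 1 = 2*8*8/16 + 1 = 9.0000.
        Var[R] = 2*n_A*n_B*(2*n_A*n_B - n_A - n_B) / ((n_A+n_B)^2 * (n_A+n_B-1)) = 14336/3840 = 3.7333.
        SD[R] = 1.9322.
Step 4: R = E[R], so z = 0 with no continuity correction.
Step 5: Two-sided p-value via normal approximation = 2*(1 - Phi(|z|)) = 1.000000.
Step 6: alpha = 0.05. fail to reject H0.

R = 9, z = 0.0000, p = 1.000000, fail to reject H0.
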